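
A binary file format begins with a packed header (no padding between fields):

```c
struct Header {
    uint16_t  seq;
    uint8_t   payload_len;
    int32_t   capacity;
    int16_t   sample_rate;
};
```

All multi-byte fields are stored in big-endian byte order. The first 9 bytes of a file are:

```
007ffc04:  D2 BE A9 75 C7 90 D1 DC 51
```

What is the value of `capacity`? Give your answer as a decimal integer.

`capacity` follows `seq` (2 B), `payload_len` (1 B), so it starts at offset 2 + 1 = 3 and occupies 4 bytes.
Bytes at offsets 3..6: 75 C7 90 D1.
Big-endian stores the most-significant byte at the lowest address.
The bytes are already most-significant first: 0x75C790D1.
0x75C790D1 = 1976013009.

1976013009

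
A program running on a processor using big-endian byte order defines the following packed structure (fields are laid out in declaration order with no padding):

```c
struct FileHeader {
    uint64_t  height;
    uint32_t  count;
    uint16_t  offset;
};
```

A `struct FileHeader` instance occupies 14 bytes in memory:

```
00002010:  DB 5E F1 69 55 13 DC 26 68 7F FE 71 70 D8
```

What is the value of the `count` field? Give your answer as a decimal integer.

`count` follows `height` (8 bytes), so it starts at byte offset 8 and occupies 4 bytes.
Bytes at offsets 8..11: 68 7F FE 71.
In big-endian order the high byte comes first in memory.
The bytes are already most-significant first: 0x687FFE71.
0x687FFE71 = 1753218673.

1753218673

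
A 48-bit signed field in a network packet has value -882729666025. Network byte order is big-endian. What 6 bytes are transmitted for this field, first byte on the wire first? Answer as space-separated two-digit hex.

Two's complement of -882729666025 in 48 bits: 882729666025 = 0x00CD86C9C5E9; invert → 0xFF3279363A16; add 1 → 0xFF3279363A17.
Split into bytes (most-significant first): FF 32 79 36 3A 17.
Big-endian stores the most-significant byte at the lowest address.
So the memory order matches the most-significant-first order: FF 32 79 36 3A 17.

FF 32 79 36 3A 17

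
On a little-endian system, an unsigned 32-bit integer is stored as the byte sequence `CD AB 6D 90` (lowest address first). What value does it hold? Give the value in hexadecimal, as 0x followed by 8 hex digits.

0x906DABCD

In little-endian order the low byte comes first in memory.
Reassemble most-significant byte first: 90 6D AB CD → 0x906DABCD.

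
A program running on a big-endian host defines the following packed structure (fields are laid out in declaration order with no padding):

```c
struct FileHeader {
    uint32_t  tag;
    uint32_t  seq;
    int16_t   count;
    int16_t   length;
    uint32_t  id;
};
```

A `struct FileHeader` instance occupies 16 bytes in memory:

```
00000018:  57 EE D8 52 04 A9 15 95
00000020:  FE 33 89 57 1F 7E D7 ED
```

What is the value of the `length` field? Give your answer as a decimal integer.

`length` follows `tag` (4 B), `seq` (4 B), `count` (2 B), so it starts at offset 4 + 4 + 2 = 10 and occupies 2 bytes.
Bytes at offsets 10..11: 89 57.
In big-endian order the high byte comes first in memory.
The bytes are already most-significant first: 0x8957.
Top bit is set, so as a signed 16-bit value this is 0x8957 − 2^16 = -30377.

-30377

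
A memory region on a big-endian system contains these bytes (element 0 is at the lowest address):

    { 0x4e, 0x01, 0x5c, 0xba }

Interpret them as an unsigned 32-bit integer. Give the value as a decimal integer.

Big-endian stores the most-significant byte at the lowest address.
The bytes are already most-significant first: 0x4E015CBA.
0x4E015CBA = 1308712122.

1308712122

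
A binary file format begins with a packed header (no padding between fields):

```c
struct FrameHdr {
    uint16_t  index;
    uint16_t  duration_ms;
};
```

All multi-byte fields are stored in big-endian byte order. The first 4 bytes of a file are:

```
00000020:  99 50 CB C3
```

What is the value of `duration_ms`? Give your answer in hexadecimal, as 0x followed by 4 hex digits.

`duration_ms` follows `index` (2 bytes), so it starts at byte offset 2 and occupies 2 bytes.
Bytes at offsets 2..3: CB C3.
Big-endian: lowest address holds the most-significant byte.
The bytes are already most-significant first: 0xCBC3.

0xCBC3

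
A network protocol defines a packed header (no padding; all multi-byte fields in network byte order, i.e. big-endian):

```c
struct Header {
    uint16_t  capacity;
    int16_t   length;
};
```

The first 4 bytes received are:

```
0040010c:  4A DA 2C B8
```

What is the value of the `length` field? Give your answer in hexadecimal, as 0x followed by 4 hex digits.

0x2CB8

`length` follows `capacity` (2 bytes), so it starts at byte offset 2 and occupies 2 bytes.
Bytes at offsets 2..3: 2C B8.
Big-endian stores the most-significant byte at the lowest address.
The bytes are already most-significant first: 0x2CB8.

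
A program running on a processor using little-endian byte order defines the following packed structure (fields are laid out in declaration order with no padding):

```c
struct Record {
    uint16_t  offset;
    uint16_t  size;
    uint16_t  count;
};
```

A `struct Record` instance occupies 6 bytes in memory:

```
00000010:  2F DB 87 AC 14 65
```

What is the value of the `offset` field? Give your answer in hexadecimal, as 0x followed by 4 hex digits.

0xDB2F

`offset` is the first field, at byte offset 0, occupying 2 bytes.
Bytes at offsets 0..1: 2F DB.
In little-endian order the low byte comes first in memory.
Reassemble most-significant byte first: DB 2F → 0xDB2F.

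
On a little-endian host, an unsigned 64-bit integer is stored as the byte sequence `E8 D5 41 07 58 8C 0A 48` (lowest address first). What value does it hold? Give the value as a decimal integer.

5191115830204683752

In little-endian order the low byte comes first in memory.
Reassemble most-significant byte first: 48 0A 8C 58 07 41 D5 E8 → 0x480A8C580741D5E8.
0x480A8C580741D5E8 = 5191115830204683752.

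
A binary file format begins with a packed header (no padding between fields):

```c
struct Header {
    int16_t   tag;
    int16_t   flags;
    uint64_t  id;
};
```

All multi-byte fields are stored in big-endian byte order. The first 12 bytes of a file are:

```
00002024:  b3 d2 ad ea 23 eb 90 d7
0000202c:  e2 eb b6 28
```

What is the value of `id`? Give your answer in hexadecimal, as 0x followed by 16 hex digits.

0x23EB90D7E2EBB628

`id` follows `tag` (2 B), `flags` (2 B), so it starts at offset 2 + 2 = 4 and occupies 8 bytes.
Bytes at offsets 4..11: 23 EB 90 D7 E2 EB B6 28.
In big-endian order the high byte comes first in memory.
The bytes are already most-significant first: 0x23EB90D7E2EBB628.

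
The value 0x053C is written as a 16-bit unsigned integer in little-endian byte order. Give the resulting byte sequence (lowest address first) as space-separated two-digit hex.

3C 05

Split into bytes (most-significant first): 05 3C.
Little-endian stores the least-significant byte at the lowest address.
So at ascending addresses the bytes are 3C 05.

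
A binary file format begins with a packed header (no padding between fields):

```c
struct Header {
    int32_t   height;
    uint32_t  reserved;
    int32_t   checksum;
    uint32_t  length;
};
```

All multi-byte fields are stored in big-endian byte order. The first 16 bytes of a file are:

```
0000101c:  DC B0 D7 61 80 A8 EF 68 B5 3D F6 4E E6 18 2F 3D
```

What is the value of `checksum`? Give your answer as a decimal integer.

`checksum` follows `height` (4 B), `reserved` (4 B), so it starts at offset 4 + 4 = 8 and occupies 4 bytes.
Bytes at offsets 8..11: B5 3D F6 4E.
Big-endian stores the most-significant byte at the lowest address.
The bytes are already most-significant first: 0xB53DF64E.
Top bit is set, so as a signed 32-bit value this is 0xB53DF64E − 2^32 = -1254230450.

-1254230450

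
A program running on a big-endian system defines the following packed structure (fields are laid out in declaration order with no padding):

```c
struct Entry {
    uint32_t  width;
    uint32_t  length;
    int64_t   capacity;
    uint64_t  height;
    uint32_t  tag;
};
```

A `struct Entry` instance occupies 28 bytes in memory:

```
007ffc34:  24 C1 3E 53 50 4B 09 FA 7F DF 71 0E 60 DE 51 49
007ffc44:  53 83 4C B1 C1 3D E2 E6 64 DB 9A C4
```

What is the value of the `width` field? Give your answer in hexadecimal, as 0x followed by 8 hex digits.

0x24C13E53

`width` is the first field, at byte offset 0, occupying 4 bytes.
Bytes at offsets 0..3: 24 C1 3E 53.
Big-endian stores the most-significant byte at the lowest address.
The bytes are already most-significant first: 0x24C13E53.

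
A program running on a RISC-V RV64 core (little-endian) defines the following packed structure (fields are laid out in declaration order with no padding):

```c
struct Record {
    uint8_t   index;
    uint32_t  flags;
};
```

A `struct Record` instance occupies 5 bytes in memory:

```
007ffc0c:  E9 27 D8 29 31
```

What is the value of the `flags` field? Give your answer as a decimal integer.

824825895

`flags` follows `index` (1 byte), so it starts at byte offset 1 and occupies 4 bytes.
Bytes at offsets 1..4: 27 D8 29 31.
Little-endian: lowest address holds the least-significant byte.
Reassemble most-significant byte first: 31 29 D8 27 → 0x3129D827.
0x3129D827 = 824825895.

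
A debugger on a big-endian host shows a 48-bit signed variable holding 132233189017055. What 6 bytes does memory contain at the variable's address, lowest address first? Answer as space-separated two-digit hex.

132233189017055 in hexadecimal, padded to 48 bits, is 0x7843F04245DF.
Split into bytes (most-significant first): 78 43 F0 42 45 DF.
Big-endian stores the most-significant byte at the lowest address.
So the memory order matches the most-significant-first order: 78 43 F0 42 45 DF.

78 43 F0 42 45 DF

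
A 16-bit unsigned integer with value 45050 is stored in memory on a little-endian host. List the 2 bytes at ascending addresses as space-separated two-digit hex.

FA AF

45050 in hexadecimal, padded to 16 bits, is 0xAFFA.
Split into bytes (most-significant first): AF FA.
Little-endian: lowest address holds the least-significant byte.
So at ascending addresses the bytes are FA AF.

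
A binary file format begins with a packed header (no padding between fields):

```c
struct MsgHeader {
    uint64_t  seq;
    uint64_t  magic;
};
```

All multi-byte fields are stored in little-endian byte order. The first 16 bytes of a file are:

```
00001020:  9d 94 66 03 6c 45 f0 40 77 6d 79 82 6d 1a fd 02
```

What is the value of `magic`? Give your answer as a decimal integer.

`magic` follows `seq` (8 bytes), so it starts at byte offset 8 and occupies 8 bytes.
Bytes at offsets 8..15: 77 6D 79 82 6D 1A FD 02.
In little-endian order the low byte comes first in memory.
Reassemble most-significant byte first: 02 FD 1A 6D 82 79 6D 77 → 0x02FD1A6D82796D77.
0x02FD1A6D82796D77 = 215357414826405239.

215357414826405239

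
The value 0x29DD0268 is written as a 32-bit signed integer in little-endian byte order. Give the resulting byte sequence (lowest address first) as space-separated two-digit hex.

68 02 DD 29

Split into bytes (most-significant first): 29 DD 02 68.
Little-endian: lowest address holds the least-significant byte.
So at ascending addresses the bytes are 68 02 DD 29.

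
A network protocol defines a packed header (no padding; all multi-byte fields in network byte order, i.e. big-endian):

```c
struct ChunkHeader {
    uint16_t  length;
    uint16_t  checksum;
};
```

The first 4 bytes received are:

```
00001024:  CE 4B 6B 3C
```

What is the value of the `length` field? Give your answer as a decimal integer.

`length` is the first field, at byte offset 0, occupying 2 bytes.
Bytes at offsets 0..1: CE 4B.
Big-endian: lowest address holds the most-significant byte.
The bytes are already most-significant first: 0xCE4B.
0xCE4B = 52811.

52811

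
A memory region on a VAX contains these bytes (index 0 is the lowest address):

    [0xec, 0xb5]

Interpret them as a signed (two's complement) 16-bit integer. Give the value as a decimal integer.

In little-endian order the low byte comes first in memory.
Reassemble most-significant byte first: B5 EC → 0xB5EC.
Top bit is set, so as a signed 16-bit value this is 0xB5EC − 2^16 = -18964.

-18964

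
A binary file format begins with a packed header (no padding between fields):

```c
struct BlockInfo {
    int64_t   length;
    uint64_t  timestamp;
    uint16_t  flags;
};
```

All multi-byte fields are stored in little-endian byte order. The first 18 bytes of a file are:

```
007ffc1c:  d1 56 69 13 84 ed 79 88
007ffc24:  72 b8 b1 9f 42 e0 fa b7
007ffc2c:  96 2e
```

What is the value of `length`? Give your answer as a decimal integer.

-8612591660852226351

`length` is the first field, at byte offset 0, occupying 8 bytes.
Bytes at offsets 0..7: D1 56 69 13 84 ED 79 88.
In little-endian order the low byte comes first in memory.
Reassemble most-significant byte first: 88 79 ED 84 13 69 56 D1 → 0x8879ED84136956D1.
Top bit is set, so as a signed 64-bit value this is 0x8879ED84136956D1 − 2^64 = -8612591660852226351.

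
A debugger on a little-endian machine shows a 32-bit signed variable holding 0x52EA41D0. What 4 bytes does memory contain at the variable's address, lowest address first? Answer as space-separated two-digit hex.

D0 41 EA 52

Split into bytes (most-significant first): 52 EA 41 D0.
Little-endian stores the least-significant byte at the lowest address.
So at ascending addresses the bytes are D0 41 EA 52.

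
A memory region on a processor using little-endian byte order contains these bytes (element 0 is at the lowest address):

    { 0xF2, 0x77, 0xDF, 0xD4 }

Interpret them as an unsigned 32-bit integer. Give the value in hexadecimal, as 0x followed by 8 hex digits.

0xD4DF77F2

Little-endian stores the least-significant byte at the lowest address.
Reassemble most-significant byte first: D4 DF 77 F2 → 0xD4DF77F2.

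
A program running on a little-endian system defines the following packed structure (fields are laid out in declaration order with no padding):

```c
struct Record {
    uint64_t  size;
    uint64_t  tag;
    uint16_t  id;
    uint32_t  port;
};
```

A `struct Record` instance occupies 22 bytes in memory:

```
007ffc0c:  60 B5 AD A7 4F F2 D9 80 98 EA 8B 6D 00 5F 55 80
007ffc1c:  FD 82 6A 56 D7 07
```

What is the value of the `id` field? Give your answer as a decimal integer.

33533

`id` follows `size` (8 B), `tag` (8 B), so it starts at offset 8 + 8 = 16 and occupies 2 bytes.
Bytes at offsets 16..17: FD 82.
In little-endian order the low byte comes first in memory.
Reassemble most-significant byte first: 82 FD → 0x82FD.
0x82FD = 33533.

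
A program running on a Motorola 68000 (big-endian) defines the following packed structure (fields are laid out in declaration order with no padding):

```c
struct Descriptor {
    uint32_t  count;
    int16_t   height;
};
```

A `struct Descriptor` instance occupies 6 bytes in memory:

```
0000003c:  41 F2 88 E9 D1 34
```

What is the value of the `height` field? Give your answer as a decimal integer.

-11980

`height` follows `count` (4 bytes), so it starts at byte offset 4 and occupies 2 bytes.
Bytes at offsets 4..5: D1 34.
In big-endian order the high byte comes first in memory.
The bytes are already most-significant first: 0xD134.
Top bit is set, so as a signed 16-bit value this is 0xD134 − 2^16 = -11980.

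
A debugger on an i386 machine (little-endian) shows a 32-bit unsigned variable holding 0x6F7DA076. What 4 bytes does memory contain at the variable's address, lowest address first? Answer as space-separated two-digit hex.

76 A0 7D 6F

Split into bytes (most-significant first): 6F 7D A0 76.
In little-endian order the low byte comes first in memory.
So at ascending addresses the bytes are 76 A0 7D 6F.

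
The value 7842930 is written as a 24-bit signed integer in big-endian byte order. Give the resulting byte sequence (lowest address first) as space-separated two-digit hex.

7842930 in hexadecimal, padded to 24 bits, is 0x77AC72.
Split into bytes (most-significant first): 77 AC 72.
In big-endian order the high byte comes first in memory.
So the memory order matches the most-significant-first order: 77 AC 72.

77 AC 72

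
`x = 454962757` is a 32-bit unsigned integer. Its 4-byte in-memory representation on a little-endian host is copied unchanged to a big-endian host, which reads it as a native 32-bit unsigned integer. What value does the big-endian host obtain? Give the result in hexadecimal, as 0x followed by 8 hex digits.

0x452E1E1B

454962757 in 32-bit hexadecimal is 0x1B1E2E45.
Stored little-endian, the bytes at ascending addresses are 45 2E 1E 1B.
Read back as big-endian, the last byte is least significant, giving 0x452E1E1B.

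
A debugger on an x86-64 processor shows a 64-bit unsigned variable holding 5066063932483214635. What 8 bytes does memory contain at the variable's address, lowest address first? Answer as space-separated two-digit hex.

2B 9D 14 31 4E 46 4E 46

5066063932483214635 in hexadecimal, padded to 64 bits, is 0x464E464E31149D2B.
Split into bytes (most-significant first): 46 4E 46 4E 31 14 9D 2B.
Little-endian: lowest address holds the least-significant byte.
So at ascending addresses the bytes are 2B 9D 14 31 4E 46 4E 46.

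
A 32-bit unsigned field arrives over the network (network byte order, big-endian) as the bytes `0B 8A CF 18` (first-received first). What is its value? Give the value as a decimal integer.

Big-endian: lowest address holds the most-significant byte.
The bytes are already most-significant first: 0x0B8ACF18.
0x0B8ACF18 = 193646360.

193646360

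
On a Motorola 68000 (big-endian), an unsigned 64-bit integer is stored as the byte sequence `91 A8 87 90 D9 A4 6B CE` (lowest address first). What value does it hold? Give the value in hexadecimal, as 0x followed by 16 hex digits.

In big-endian order the high byte comes first in memory.
The bytes are already most-significant first: 0x91A88790D9A46BCE.

0x91A88790D9A46BCE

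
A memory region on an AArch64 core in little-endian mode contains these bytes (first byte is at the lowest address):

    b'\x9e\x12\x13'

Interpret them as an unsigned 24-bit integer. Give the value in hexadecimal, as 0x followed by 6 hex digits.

Little-endian stores the least-significant byte at the lowest address.
Reassemble most-significant byte first: 13 12 9E → 0x13129E.

0x13129E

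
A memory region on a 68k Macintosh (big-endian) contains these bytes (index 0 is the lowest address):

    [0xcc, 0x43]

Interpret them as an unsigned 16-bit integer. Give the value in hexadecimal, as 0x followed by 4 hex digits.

0xCC43

Big-endian stores the most-significant byte at the lowest address.
The bytes are already most-significant first: 0xCC43.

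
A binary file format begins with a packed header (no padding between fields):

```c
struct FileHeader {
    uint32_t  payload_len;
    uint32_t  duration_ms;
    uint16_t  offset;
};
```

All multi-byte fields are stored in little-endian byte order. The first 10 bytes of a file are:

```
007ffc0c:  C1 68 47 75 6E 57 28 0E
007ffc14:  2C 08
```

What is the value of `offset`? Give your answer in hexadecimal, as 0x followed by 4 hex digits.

`offset` follows `payload_len` (4 B), `duration_ms` (4 B), so it starts at offset 4 + 4 = 8 and occupies 2 bytes.
Bytes at offsets 8..9: 2C 08.
Little-endian: lowest address holds the least-significant byte.
Reassemble most-significant byte first: 08 2C → 0x082C.

0x082C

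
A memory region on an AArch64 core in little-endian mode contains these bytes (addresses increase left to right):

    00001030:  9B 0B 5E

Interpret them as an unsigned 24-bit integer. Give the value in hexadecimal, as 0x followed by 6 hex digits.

0x5E0B9B

Little-endian: lowest address holds the least-significant byte.
Reassemble most-significant byte first: 5E 0B 9B → 0x5E0B9B.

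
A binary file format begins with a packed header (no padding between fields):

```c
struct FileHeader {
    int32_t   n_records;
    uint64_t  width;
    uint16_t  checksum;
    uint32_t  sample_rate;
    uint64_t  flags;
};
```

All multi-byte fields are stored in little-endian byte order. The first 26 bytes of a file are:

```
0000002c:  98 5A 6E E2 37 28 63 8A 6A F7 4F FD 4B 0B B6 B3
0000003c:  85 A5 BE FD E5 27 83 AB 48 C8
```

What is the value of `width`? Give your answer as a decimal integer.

`width` follows `n_records` (4 bytes), so it starts at byte offset 4 and occupies 8 bytes.
Bytes at offsets 4..11: 37 28 63 8A 6A F7 4F FD.
Little-endian stores the least-significant byte at the lowest address.
Reassemble most-significant byte first: FD 4F F7 6A 8A 63 28 37 → 0xFD4FF76A8A632837.
0xFD4FF76A8A632837 = 18253079851716257847.

18253079851716257847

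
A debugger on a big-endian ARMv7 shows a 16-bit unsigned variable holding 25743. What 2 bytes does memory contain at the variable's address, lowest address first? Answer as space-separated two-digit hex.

25743 in hexadecimal, padded to 16 bits, is 0x648F.
Split into bytes (most-significant first): 64 8F.
Big-endian stores the most-significant byte at the lowest address.
So the memory order matches the most-significant-first order: 64 8F.

64 8F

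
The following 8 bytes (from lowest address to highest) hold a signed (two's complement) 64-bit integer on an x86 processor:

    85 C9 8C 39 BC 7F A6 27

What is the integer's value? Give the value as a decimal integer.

2857111460009265541

Little-endian: lowest address holds the least-significant byte.
Reassemble most-significant byte first: 27 A6 7F BC 39 8C C9 85 → 0x27A67FBC398CC985.
0x27A67FBC398CC985 = 2857111460009265541.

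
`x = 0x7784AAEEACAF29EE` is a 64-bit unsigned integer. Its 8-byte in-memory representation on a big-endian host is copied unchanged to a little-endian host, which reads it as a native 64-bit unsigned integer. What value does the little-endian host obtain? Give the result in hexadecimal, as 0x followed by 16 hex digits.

0xEE29AFACEEAA8477

Stored big-endian, the bytes at ascending addresses are 77 84 AA EE AC AF 29 EE.
Read back as little-endian, the first byte is least significant, giving 0xEE29AFACEEAA8477.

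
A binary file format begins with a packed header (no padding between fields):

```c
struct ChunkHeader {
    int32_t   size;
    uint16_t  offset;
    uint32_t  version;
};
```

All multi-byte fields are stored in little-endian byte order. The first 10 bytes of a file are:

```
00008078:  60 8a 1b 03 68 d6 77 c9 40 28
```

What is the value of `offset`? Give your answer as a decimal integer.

`offset` follows `size` (4 bytes), so it starts at byte offset 4 and occupies 2 bytes.
Bytes at offsets 4..5: 68 D6.
In little-endian order the low byte comes first in memory.
Reassemble most-significant byte first: D6 68 → 0xD668.
0xD668 = 54888.

54888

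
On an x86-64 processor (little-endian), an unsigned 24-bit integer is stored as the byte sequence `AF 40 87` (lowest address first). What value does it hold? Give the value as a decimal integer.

8863919

Little-endian stores the least-significant byte at the lowest address.
Reassemble most-significant byte first: 87 40 AF → 0x8740AF.
0x8740AF = 8863919.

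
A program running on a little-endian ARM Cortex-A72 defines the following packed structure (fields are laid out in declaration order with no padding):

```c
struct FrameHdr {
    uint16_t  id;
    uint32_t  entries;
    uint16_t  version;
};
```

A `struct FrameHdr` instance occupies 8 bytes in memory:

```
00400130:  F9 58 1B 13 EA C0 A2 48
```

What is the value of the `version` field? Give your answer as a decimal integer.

18594

`version` follows `id` (2 B), `entries` (4 B), so it starts at offset 2 + 4 = 6 and occupies 2 bytes.
Bytes at offsets 6..7: A2 48.
In little-endian order the low byte comes first in memory.
Reassemble most-significant byte first: 48 A2 → 0x48A2.
0x48A2 = 18594.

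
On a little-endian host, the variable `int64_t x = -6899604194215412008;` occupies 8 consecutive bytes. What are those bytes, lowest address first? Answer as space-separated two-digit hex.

Two's complement of -6899604194215412008 in 64 bits: 6899604194215412008 = 0x5FC051757F014128; invert → 0xA03FAE8A80FEBED7; add 1 → 0xA03FAE8A80FEBED8.
Split into bytes (most-significant first): A0 3F AE 8A 80 FE BE D8.
Little-endian stores the least-significant byte at the lowest address.
So at ascending addresses the bytes are D8 BE FE 80 8A AE 3F A0.

D8 BE FE 80 8A AE 3F A0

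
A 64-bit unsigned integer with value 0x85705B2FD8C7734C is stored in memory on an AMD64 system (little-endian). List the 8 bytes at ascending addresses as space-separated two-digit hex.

Split into bytes (most-significant first): 85 70 5B 2F D8 C7 73 4C.
Little-endian stores the least-significant byte at the lowest address.
So at ascending addresses the bytes are 4C 73 C7 D8 2F 5B 70 85.

4C 73 C7 D8 2F 5B 70 85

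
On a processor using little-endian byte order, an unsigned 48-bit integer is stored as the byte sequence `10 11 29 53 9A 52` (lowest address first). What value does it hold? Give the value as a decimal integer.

90822773641488

In little-endian order the low byte comes first in memory.
Reassemble most-significant byte first: 52 9A 53 29 11 10 → 0x529A53291110.
0x529A53291110 = 90822773641488.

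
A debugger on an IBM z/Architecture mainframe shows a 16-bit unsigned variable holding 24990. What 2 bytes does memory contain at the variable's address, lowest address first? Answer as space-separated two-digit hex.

24990 in hexadecimal, padded to 16 bits, is 0x619E.
Split into bytes (most-significant first): 61 9E.
Big-endian: lowest address holds the most-significant byte.
So the memory order matches the most-significant-first order: 61 9E.

61 9E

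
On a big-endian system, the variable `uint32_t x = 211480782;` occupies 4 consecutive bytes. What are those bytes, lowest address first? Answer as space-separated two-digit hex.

211480782 in hexadecimal, padded to 32 bits, is 0x0C9AF0CE.
Split into bytes (most-significant first): 0C 9A F0 CE.
Big-endian: lowest address holds the most-significant byte.
So the memory order matches the most-significant-first order: 0C 9A F0 CE.

0C 9A F0 CE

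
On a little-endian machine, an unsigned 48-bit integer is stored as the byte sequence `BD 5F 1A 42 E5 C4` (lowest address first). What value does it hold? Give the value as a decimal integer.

Little-endian: lowest address holds the least-significant byte.
Reassemble most-significant byte first: C4 E5 42 1A 5F BD → 0xC4E5421A5FBD.
0xC4E5421A5FBD = 216488935579581.

216488935579581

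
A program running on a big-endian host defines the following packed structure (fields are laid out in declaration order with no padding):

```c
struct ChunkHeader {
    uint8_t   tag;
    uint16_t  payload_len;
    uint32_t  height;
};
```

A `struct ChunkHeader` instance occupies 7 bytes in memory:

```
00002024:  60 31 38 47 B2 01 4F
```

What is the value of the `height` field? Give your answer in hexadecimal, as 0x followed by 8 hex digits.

`height` follows `tag` (1 B), `payload_len` (2 B), so it starts at offset 1 + 2 = 3 and occupies 4 bytes.
Bytes at offsets 3..6: 47 B2 01 4F.
Big-endian: lowest address holds the most-significant byte.
The bytes are already most-significant first: 0x47B2014F.

0x47B2014F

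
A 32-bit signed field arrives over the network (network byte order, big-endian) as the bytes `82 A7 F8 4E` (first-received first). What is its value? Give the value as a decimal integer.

In big-endian order the high byte comes first in memory.
The bytes are already most-significant first: 0x82A7F84E.
Top bit is set, so as a signed 32-bit value this is 0x82A7F84E − 2^32 = -2102921138.

-2102921138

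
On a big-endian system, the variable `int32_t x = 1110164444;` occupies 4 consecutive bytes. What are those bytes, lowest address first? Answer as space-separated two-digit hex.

42 2B C3 DC

1110164444 in hexadecimal, padded to 32 bits, is 0x422BC3DC.
Split into bytes (most-significant first): 42 2B C3 DC.
In big-endian order the high byte comes first in memory.
So the memory order matches the most-significant-first order: 42 2B C3 DC.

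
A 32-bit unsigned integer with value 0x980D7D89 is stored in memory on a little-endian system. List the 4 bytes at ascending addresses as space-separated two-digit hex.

Split into bytes (most-significant first): 98 0D 7D 89.
Little-endian: lowest address holds the least-significant byte.
So at ascending addresses the bytes are 89 7D 0D 98.

89 7D 0D 98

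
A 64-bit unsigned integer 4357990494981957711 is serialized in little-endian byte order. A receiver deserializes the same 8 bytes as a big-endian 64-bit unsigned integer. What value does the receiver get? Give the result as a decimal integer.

5740099388511975996

4357990494981957711 in 64-bit hexadecimal is 0x3C7AB143FBEDA84F.
Stored little-endian, the bytes at ascending addresses are 4F A8 ED FB 43 B1 7A 3C.
Read back as big-endian, the last byte is least significant, giving 0x4FA8EDFB43B17A3C.
0x4FA8EDFB43B17A3C = 5740099388511975996.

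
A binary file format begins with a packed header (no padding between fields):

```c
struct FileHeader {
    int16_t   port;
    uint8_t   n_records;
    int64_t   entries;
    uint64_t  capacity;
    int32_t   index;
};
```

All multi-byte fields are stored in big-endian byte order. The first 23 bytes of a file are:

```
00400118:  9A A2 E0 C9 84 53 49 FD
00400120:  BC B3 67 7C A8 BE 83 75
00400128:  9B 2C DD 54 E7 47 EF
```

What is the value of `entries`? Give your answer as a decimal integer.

-3925921397905509529

`entries` follows `port` (2 B), `n_records` (1 B), so it starts at offset 2 + 1 = 3 and occupies 8 bytes.
Bytes at offsets 3..10: C9 84 53 49 FD BC B3 67.
In big-endian order the high byte comes first in memory.
The bytes are already most-significant first: 0xC9845349FDBCB367.
Top bit is set, so as a signed 64-bit value this is 0xC9845349FDBCB367 − 2^64 = -3925921397905509529.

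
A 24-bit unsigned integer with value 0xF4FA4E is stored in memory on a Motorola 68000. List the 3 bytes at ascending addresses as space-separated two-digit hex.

Split into bytes (most-significant first): F4 FA 4E.
Big-endian stores the most-significant byte at the lowest address.
So the memory order matches the most-significant-first order: F4 FA 4E.

F4 FA 4E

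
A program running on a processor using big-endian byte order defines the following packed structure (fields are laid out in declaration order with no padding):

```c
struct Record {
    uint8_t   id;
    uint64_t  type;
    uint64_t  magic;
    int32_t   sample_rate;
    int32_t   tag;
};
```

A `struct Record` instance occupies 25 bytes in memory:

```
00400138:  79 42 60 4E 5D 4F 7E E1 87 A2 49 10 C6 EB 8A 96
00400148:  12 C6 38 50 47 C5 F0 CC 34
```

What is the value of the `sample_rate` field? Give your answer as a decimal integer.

`sample_rate` follows `id` (1 B), `type` (8 B), `magic` (8 B), so it starts at offset 1 + 8 + 8 = 17 and occupies 4 bytes.
Bytes at offsets 17..20: C6 38 50 47.
Big-endian stores the most-significant byte at the lowest address.
The bytes are already most-significant first: 0xC6385047.
Top bit is set, so as a signed 32-bit value this is 0xC6385047 − 2^32 = -969387961.

-969387961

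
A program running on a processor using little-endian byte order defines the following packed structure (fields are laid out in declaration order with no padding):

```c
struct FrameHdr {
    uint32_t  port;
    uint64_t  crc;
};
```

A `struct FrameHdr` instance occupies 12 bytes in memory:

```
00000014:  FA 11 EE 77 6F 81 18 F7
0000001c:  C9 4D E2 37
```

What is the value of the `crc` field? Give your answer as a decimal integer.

`crc` follows `port` (4 bytes), so it starts at byte offset 4 and occupies 8 bytes.
Bytes at offsets 4..11: 6F 81 18 F7 C9 4D E2 37.
In little-endian order the low byte comes first in memory.
Reassemble most-significant byte first: 37 E2 4D C9 F7 18 81 6F → 0x37E24DC9F718816F.
0x37E24DC9F718816F = 4026866546651988335.

4026866546651988335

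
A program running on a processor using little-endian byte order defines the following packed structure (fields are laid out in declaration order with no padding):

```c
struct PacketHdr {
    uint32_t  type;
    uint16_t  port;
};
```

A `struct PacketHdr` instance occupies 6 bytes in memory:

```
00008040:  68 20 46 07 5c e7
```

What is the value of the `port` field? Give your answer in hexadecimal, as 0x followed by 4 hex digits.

0xE75C

`port` follows `type` (4 bytes), so it starts at byte offset 4 and occupies 2 bytes.
Bytes at offsets 4..5: 5C E7.
Little-endian: lowest address holds the least-significant byte.
Reassemble most-significant byte first: E7 5C → 0xE75C.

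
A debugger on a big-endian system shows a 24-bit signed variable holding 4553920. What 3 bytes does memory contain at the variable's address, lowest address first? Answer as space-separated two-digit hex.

4553920 in hexadecimal, padded to 24 bits, is 0x457CC0.
Split into bytes (most-significant first): 45 7C C0.
Big-endian stores the most-significant byte at the lowest address.
So the memory order matches the most-significant-first order: 45 7C C0.

45 7C C0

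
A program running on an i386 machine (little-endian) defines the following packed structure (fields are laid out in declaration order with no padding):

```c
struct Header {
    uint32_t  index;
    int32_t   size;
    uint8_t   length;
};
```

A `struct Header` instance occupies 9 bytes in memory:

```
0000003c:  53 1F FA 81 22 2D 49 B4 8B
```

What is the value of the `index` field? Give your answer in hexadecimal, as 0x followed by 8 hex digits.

0x81FA1F53

`index` is the first field, at byte offset 0, occupying 4 bytes.
Bytes at offsets 0..3: 53 1F FA 81.
Little-endian: lowest address holds the least-significant byte.
Reassemble most-significant byte first: 81 FA 1F 53 → 0x81FA1F53.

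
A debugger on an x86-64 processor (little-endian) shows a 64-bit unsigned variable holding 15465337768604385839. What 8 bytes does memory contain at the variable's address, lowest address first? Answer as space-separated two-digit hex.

2F C2 18 FD C2 EA 9F D6

15465337768604385839 in hexadecimal, padded to 64 bits, is 0xD69FEAC2FD18C22F.
Split into bytes (most-significant first): D6 9F EA C2 FD 18 C2 2F.
In little-endian order the low byte comes first in memory.
So at ascending addresses the bytes are 2F C2 18 FD C2 EA 9F D6.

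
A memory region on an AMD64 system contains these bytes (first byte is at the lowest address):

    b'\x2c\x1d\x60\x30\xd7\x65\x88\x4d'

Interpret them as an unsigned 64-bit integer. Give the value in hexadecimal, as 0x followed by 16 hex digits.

Little-endian stores the least-significant byte at the lowest address.
Reassemble most-significant byte first: 4D 88 65 D7 30 60 1D 2C → 0x4D8865D730601D2C.

0x4D8865D730601D2C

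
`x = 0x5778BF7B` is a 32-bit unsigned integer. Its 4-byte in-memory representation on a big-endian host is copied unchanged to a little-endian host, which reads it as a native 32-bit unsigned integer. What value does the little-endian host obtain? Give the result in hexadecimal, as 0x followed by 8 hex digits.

0x7BBF7857

Stored big-endian, the bytes at ascending addresses are 57 78 BF 7B.
Read back as little-endian, the first byte is least significant, giving 0x7BBF7857.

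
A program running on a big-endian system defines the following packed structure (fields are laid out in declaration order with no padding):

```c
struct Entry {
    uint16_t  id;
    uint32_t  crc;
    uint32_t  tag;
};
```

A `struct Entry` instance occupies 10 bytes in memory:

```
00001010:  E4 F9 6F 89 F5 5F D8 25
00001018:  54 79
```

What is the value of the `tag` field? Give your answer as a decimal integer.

3626325113

`tag` follows `id` (2 B), `crc` (4 B), so it starts at offset 2 + 4 = 6 and occupies 4 bytes.
Bytes at offsets 6..9: D8 25 54 79.
In big-endian order the high byte comes first in memory.
The bytes are already most-significant first: 0xD8255479.
0xD8255479 = 3626325113.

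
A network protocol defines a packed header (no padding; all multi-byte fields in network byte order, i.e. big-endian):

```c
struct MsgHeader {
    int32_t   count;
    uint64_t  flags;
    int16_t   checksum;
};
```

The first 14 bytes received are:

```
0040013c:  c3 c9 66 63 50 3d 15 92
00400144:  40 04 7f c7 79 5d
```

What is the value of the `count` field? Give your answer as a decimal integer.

-1010211229

`count` is the first field, at byte offset 0, occupying 4 bytes.
Bytes at offsets 0..3: C3 C9 66 63.
Big-endian stores the most-significant byte at the lowest address.
The bytes are already most-significant first: 0xC3C96663.
Top bit is set, so as a signed 32-bit value this is 0xC3C96663 − 2^32 = -1010211229.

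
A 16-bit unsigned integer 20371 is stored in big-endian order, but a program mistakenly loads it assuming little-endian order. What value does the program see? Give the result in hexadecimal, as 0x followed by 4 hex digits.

20371 in 16-bit hexadecimal is 0x4F93.
Stored big-endian, the bytes at ascending addresses are 4F 93.
Read back as little-endian, the first byte is least significant, giving 0x934F.

0x934F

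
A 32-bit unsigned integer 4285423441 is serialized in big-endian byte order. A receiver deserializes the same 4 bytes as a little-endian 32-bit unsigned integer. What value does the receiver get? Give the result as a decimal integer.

1365208831

4285423441 in 32-bit hexadecimal is 0xFF6E5F51.
Stored big-endian, the bytes at ascending addresses are FF 6E 5F 51.
Read back as little-endian, the first byte is least significant, giving 0x515F6EFF.
0x515F6EFF = 1365208831.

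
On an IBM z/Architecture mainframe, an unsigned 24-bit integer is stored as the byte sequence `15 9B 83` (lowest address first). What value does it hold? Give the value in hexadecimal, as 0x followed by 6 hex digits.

In big-endian order the high byte comes first in memory.
The bytes are already most-significant first: 0x159B83.

0x159B83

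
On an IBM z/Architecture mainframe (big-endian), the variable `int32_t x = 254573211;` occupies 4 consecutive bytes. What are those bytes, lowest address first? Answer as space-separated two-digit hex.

254573211 in hexadecimal, padded to 32 bits, is 0x0F2C7A9B.
Split into bytes (most-significant first): 0F 2C 7A 9B.
Big-endian stores the most-significant byte at the lowest address.
So the memory order matches the most-significant-first order: 0F 2C 7A 9B.

0F 2C 7A 9B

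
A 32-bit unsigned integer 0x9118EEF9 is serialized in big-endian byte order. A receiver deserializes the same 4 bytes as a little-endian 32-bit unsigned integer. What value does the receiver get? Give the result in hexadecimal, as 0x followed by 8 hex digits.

0xF9EE1891

Stored big-endian, the bytes at ascending addresses are 91 18 EE F9.
Read back as little-endian, the first byte is least significant, giving 0xF9EE1891.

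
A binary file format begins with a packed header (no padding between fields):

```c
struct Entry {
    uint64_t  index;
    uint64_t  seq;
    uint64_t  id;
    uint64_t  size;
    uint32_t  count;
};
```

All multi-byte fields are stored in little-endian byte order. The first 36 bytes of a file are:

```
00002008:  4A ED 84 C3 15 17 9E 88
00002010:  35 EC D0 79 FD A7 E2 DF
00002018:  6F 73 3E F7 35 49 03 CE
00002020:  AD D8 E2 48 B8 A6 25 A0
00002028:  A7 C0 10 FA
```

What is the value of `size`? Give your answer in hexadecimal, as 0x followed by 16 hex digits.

0xA025A6B848E2D8AD

`size` follows `index` (8 B), `seq` (8 B), `id` (8 B), so it starts at offset 8 + 8 + 8 = 24 and occupies 8 bytes.
Bytes at offsets 24..31: AD D8 E2 48 B8 A6 25 A0.
Little-endian stores the least-significant byte at the lowest address.
Reassemble most-significant byte first: A0 25 A6 B8 48 E2 D8 AD → 0xA025A6B848E2D8AD.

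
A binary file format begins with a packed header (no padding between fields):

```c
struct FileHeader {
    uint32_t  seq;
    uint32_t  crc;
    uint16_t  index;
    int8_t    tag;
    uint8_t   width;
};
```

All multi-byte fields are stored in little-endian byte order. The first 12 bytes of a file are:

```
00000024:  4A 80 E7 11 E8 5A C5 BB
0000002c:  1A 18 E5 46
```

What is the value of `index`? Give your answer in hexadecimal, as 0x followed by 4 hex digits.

`index` follows `seq` (4 B), `crc` (4 B), so it starts at offset 4 + 4 = 8 and occupies 2 bytes.
Bytes at offsets 8..9: 1A 18.
In little-endian order the low byte comes first in memory.
Reassemble most-significant byte first: 18 1A → 0x181A.

0x181A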